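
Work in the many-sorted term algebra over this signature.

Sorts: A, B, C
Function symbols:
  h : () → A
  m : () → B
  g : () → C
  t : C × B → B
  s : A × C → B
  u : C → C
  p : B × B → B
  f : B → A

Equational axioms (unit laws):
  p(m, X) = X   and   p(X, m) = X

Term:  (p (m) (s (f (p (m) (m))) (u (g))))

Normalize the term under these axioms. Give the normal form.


1. (p (m) (s (f (p (m) (m))) (u (g))))  →  (s (f (p (m) (m))) (u (g)))
2. (s (f (p (m) (m))) (u (g)))  →  (s (f (m)) (u (g)))

normal form = (s (f (m)) (u (g)))


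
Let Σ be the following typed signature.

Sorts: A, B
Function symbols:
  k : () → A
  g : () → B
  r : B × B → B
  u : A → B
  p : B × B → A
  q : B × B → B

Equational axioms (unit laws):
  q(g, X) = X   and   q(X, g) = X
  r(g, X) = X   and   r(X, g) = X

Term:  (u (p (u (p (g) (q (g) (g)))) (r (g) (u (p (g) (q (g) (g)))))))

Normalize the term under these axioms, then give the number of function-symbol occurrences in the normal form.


1. (u (p (u (p (g) (q (g) (g)))) (r (g) (u (p (g) (q (g) (g)))))))  →  (u (p (u (p (g) (g))) (r (g) (u (p (g) (q (g) (g)))))))
2. (u (p (u (p (g) (g))) (r (g) (u (p (g) (q (g) (g)))))))  →  (u (p (u (p (g) (g))) (u (p (g) (q (g) (g))))))
3. (u (p (u (p (g) (g))) (u (p (g) (q (g) (g))))))  →  (u (p (u (p (g) (g))) (u (p (g) (g)))))
normal form: (u (p (u (p (g) (g))) (u (p (g) (g)))))

size = 10


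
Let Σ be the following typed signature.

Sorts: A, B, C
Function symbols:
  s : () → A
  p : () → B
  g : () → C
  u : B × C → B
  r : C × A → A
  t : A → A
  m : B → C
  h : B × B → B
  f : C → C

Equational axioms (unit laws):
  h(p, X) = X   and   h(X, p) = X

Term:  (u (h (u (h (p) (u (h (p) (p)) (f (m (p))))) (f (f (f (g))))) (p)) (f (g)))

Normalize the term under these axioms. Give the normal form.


1. (u (h (u (h (p) (u (h (p) (p)) (f (m (p))))) (f (f (f (g))))) (p)) (f (g)))  →  (u (u (h (p) (u (h (p) (p)) (f (m (p))))) (f (f (f (g))))) (f (g)))
2. (u (u (h (p) (u (h (p) (p)) (f (m (p))))) (f (f (f (g))))) (f (g)))  →  (u (u (u (h (p) (p)) (f (m (p)))) (f (f (f (g))))) (f (g)))
3. (u (u (u (h (p) (p)) (f (m (p)))) (f (f (f (g))))) (f (g)))  →  (u (u (u (p) (f (m (p)))) (f (f (f (g))))) (f (g)))

normal form = (u (u (u (p) (f (m (p)))) (f (f (f (g))))) (f (g)))


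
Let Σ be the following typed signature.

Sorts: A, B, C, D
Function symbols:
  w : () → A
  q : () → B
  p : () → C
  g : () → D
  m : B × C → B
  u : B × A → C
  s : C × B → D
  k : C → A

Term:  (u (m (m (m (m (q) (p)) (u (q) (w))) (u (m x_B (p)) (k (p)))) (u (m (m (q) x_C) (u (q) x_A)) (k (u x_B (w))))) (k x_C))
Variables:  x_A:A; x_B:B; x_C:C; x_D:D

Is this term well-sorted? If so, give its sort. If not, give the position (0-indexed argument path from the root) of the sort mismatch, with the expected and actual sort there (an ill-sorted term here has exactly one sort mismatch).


          (q) : B
          (p) : C
        (m (q) (p)) : B
          (q) : B
          (w) : A
        (u (q) (w)) : C
      (m (m (q) (p)) (u (q) (w))) : B
          x_B : B
          (p) : C
        (m x_B (p)) : B
          (p) : C
        (k (p)) : A
      (u (m x_B (p)) (k (p))) : C
    (m (m (m (q) (p)) (u (q) (w))) (u (m x_B (p)) (k (p)))) : B
          (q) : B
          x_C : C
        (m (q) x_C) : B
          (q) : B
          x_A : A
        (u (q) x_A) : C
      (m (m (q) x_C) (u (q) x_A)) : B
          x_B : B
          (w) : A
        (u x_B (w)) : C
      (k (u x_B (w))) : A
    (u (m (m (q) x_C) (u (q) x_A)) (k (u x_B (w)))) : C
  (m (m (m (m (q) (p)) (u (q) (w))) (u (m x_B (p)) (k (p)))) (u (m (m (q) x_C) (u (q) x_A)) (k (u x_B (w))))) : B
    x_C : C
  (k x_C) : A
(u (m (m (m (m (q) (p)) (u (q) (w))) (u (m x_B (p)) (k (p)))) (u (m (m (q) x_C) (u (q) x_A)) (k (u x_B (w))))) (k x_C)) : C

well-sorted; sort = C


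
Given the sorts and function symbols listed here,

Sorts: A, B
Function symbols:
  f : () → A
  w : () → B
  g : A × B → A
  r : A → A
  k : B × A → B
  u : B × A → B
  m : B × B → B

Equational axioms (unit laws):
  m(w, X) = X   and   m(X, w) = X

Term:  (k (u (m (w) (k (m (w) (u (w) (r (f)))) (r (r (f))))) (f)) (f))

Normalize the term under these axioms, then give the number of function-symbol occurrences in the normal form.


size = 12

1. (k (u (m (w) (k (m (w) (u (w) (r (f)))) (r (r (f))))) (f)) (f))  →  (k (u (k (m (w) (u (w) (r (f)))) (r (r (f)))) (f)) (f))
2. (k (u (k (m (w) (u (w) (r (f)))) (r (r (f)))) (f)) (f))  →  (k (u (k (u (w) (r (f))) (r (r (f)))) (f)) (f))
normal form: (k (u (k (u (w) (r (f))) (r (r (f)))) (f)) (f))


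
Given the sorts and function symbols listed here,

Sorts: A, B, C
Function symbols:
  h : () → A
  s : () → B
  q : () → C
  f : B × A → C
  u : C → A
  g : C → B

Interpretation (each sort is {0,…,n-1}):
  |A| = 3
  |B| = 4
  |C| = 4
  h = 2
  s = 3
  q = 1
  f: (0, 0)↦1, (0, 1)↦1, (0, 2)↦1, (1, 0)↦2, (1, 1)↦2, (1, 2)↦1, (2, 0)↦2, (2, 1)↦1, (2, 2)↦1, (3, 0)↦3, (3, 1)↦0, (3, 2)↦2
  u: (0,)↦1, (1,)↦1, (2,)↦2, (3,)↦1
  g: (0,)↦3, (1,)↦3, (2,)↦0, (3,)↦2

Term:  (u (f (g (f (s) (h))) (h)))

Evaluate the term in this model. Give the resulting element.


value = 1

  s = 3
  h = 2
  (f (s) (h)) = f(3, 2) = 2
  (g (f (s) (h))) = g(2,) = 0
  h = 2
  (f (g (f (s) (h))) (h)) = f(0, 2) = 1
  (u (f (g (f (s) (h))) (h))) = u(1,) = 1


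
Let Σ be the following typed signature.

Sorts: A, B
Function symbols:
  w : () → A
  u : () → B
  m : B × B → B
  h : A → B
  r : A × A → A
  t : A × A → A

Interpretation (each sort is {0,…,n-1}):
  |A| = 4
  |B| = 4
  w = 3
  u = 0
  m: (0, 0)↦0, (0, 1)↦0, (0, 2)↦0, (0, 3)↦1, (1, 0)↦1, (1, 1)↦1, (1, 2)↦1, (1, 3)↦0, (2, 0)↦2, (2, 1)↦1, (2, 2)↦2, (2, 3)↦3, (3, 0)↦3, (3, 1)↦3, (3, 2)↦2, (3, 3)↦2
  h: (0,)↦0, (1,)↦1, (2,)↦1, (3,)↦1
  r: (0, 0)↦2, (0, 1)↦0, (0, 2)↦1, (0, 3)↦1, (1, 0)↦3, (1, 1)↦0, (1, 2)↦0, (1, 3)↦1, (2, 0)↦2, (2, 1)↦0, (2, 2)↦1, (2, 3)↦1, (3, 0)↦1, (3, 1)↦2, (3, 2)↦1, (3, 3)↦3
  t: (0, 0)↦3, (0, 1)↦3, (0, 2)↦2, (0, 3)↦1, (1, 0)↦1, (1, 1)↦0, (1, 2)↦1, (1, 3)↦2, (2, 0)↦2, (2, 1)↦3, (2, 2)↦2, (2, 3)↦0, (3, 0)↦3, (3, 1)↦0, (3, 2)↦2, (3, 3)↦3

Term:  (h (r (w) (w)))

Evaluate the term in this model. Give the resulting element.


value = 1

  w = 3
  w = 3
  (r (w) (w)) = r(3, 3) = 3
  (h (r (w) (w))) = h(3,) = 1


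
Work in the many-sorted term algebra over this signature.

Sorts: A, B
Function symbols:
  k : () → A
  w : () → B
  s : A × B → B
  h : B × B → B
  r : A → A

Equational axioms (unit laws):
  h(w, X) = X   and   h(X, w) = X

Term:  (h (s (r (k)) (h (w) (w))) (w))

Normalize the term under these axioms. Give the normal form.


1. (h (s (r (k)) (h (w) (w))) (w))  →  (s (r (k)) (h (w) (w)))
2. (s (r (k)) (h (w) (w)))  →  (s (r (k)) (w))

normal form = (s (r (k)) (w))


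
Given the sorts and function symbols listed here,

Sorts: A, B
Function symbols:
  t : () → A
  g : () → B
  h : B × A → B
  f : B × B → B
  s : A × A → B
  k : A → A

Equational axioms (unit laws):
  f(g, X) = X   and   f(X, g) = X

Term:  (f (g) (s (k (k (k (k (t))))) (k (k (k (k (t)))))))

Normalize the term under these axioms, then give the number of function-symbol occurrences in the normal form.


1. (f (g) (s (k (k (k (k (t))))) (k (k (k (k (t)))))))  →  (s (k (k (k (k (t))))) (k (k (k (k (t))))))
normal form: (s (k (k (k (k (t))))) (k (k (k (k (t))))))

size = 11


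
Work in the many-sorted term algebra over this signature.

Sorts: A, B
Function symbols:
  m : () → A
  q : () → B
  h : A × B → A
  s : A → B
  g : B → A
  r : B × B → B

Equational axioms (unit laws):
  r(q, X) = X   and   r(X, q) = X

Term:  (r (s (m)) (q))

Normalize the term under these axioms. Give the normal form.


1. (r (s (m)) (q))  →  (s (m))

normal form = (s (m))


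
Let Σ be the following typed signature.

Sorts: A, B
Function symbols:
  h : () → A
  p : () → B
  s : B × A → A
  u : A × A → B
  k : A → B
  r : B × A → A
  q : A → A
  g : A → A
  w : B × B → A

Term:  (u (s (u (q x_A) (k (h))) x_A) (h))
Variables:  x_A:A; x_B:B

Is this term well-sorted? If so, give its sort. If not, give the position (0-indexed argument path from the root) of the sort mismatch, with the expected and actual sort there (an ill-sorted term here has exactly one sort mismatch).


ill-sorted at position [0, 0, 1]: expected A, got B

        x_A : A
      (q x_A) : A
        (h) : A
      (k (h)) : B
    (u (q x_A) (k (h))) : ✗ arg 1 at [0, 0, 1] has sort B, expected A
    x_A : A
  (h) : A


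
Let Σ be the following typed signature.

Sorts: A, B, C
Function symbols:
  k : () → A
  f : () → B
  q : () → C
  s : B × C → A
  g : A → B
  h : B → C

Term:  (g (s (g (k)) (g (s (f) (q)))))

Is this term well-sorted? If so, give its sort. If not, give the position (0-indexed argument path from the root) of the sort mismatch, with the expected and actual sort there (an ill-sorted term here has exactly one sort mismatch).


      (k) : A
    (g (k)) : B
        (f) : B
        (q) : C
      (s (f) (q)) : A
    (g (s (f) (q))) : B
  (s (g (k)) (g (s (f) (q)))) : ✗ arg 1 at [0, 1] has sort B, expected C

ill-sorted at position [0, 1]: expected C, got B


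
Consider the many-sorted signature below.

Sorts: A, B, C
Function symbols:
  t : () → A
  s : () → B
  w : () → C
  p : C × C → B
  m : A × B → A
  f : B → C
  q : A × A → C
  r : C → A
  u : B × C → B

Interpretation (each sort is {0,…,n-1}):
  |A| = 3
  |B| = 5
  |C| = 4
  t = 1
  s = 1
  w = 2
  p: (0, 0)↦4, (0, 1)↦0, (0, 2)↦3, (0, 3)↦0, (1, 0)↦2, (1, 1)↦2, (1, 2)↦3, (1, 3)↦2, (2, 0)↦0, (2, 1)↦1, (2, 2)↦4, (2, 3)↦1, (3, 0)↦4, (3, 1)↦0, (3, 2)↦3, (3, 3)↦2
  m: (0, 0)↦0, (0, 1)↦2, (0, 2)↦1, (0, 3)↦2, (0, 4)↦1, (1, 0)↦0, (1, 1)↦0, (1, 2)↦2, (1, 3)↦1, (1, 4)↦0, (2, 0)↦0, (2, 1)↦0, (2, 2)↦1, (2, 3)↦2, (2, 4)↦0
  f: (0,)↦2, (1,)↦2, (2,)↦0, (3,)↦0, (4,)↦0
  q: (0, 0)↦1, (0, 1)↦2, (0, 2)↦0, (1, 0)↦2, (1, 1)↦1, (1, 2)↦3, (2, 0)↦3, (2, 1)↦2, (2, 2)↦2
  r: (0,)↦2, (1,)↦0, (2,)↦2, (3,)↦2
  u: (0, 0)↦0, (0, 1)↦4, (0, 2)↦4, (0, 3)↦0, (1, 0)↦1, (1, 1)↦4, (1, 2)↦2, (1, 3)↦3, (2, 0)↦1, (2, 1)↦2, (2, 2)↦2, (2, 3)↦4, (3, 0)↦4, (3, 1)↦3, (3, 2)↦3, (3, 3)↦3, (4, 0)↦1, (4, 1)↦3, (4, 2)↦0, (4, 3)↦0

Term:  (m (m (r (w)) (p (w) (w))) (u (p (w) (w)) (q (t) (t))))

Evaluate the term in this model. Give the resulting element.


value = 2

  w = 2
  (r (w)) = r(2,) = 2
  w = 2
  w = 2
  (p (w) (w)) = p(2, 2) = 4
  (m (r (w)) (p (w) (w))) = m(2, 4) = 0
  w = 2
  w = 2
  (p (w) (w)) = p(2, 2) = 4
  t = 1
  t = 1
  (q (t) (t)) = q(1, 1) = 1
  (u (p (w) (w)) (q (t) (t))) = u(4, 1) = 3
  (m (m (r (w)) (p (w) (w))) (u (p (w) (w)) (q (t) (t)))) = m(0, 3) = 2


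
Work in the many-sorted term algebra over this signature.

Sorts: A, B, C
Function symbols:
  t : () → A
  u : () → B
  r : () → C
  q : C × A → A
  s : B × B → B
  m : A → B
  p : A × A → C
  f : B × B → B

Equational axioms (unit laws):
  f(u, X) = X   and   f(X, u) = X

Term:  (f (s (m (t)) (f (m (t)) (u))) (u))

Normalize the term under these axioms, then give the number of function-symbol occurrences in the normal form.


size = 5

1. (f (s (m (t)) (f (m (t)) (u))) (u))  →  (s (m (t)) (f (m (t)) (u)))
2. (s (m (t)) (f (m (t)) (u)))  →  (s (m (t)) (m (t)))
normal form: (s (m (t)) (m (t)))


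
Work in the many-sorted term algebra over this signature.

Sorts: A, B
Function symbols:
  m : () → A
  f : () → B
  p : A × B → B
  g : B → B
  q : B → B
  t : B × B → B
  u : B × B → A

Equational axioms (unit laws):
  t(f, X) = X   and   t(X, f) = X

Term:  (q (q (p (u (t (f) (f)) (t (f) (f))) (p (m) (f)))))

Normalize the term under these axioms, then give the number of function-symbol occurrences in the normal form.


size = 9

1. (q (q (p (u (t (f) (f)) (t (f) (f))) (p (m) (f)))))  →  (q (q (p (u (f) (t (f) (f))) (p (m) (f)))))
2. (q (q (p (u (f) (t (f) (f))) (p (m) (f)))))  →  (q (q (p (u (f) (f)) (p (m) (f)))))
normal form: (q (q (p (u (f) (f)) (p (m) (f)))))


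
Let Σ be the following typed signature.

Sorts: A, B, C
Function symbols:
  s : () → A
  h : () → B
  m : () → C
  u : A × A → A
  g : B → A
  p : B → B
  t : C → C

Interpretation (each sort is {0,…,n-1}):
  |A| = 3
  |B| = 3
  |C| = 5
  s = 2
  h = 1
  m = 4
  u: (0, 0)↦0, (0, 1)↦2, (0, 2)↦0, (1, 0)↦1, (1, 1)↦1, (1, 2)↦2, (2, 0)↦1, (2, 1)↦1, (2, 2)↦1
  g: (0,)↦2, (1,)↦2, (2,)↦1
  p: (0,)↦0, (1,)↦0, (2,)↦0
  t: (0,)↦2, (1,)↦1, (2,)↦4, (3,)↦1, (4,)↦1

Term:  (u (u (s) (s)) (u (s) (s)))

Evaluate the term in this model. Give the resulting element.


value = 1

  s = 2
  s = 2
  (u (s) (s)) = u(2, 2) = 1
  s = 2
  s = 2
  (u (s) (s)) = u(2, 2) = 1
  (u (u (s) (s)) (u (s) (s))) = u(1, 1) = 1


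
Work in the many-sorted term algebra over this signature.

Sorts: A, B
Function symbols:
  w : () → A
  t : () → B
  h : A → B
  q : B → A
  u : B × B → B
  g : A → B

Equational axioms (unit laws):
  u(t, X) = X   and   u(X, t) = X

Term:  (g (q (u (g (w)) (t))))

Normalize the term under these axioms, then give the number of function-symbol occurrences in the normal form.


size = 4

1. (g (q (u (g (w)) (t))))  →  (g (q (g (w))))
normal form: (g (q (g (w))))


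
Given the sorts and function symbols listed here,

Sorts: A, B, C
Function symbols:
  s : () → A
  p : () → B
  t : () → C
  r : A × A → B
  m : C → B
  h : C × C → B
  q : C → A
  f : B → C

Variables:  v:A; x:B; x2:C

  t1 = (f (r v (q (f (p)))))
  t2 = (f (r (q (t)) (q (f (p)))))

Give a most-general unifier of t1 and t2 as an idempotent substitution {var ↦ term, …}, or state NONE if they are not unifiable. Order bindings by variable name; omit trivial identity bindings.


{v ↦ (q (t))}


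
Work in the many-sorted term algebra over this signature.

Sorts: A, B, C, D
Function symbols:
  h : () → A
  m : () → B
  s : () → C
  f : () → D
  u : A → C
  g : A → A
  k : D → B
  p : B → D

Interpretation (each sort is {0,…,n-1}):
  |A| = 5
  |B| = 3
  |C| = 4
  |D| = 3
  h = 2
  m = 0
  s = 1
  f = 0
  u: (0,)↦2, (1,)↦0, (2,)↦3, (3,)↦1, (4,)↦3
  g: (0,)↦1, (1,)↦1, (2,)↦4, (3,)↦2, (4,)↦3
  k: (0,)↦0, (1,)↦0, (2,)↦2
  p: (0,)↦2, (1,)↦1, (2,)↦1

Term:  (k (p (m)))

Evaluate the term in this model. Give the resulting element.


  m = 0
  (p (m)) = p(0,) = 2
  (k (p (m))) = k(2,) = 2

value = 2


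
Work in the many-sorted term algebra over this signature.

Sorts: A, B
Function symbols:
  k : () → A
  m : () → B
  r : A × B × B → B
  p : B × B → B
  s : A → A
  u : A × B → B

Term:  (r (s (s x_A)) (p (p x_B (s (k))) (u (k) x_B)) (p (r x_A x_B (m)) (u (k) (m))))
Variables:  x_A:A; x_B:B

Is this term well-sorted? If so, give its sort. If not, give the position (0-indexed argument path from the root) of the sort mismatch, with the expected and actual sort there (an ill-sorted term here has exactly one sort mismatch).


ill-sorted at position [1, 0, 1]: expected B, got A

      x_A : A
    (s x_A) : A
  (s (s x_A)) : A
      x_B : B
        (k) : A
      (s (k)) : A
    (p x_B (s (k))) : ✗ arg 1 at [1, 0, 1] has sort A, expected B
      (k) : A
      x_B : B
    (u (k) x_B) : B
      x_A : A
      x_B : B
      (m) : B
    (r x_A x_B (m)) : B
      (k) : A
      (m) : B
    (u (k) (m)) : B
  (p (r x_A x_B (m)) (u (k) (m))) : B


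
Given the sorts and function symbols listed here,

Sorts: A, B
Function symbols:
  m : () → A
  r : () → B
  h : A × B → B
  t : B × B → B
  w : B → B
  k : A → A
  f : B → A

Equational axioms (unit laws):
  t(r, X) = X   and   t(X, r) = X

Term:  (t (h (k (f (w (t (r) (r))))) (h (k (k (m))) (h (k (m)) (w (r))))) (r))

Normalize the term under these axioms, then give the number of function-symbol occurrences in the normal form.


1. (t (h (k (f (w (t (r) (r))))) (h (k (k (m))) (h (k (m)) (w (r))))) (r))  →  (h (k (f (w (t (r) (r))))) (h (k (k (m))) (h (k (m)) (w (r)))))
2. (h (k (f (w (t (r) (r))))) (h (k (k (m))) (h (k (m)) (w (r)))))  →  (h (k (f (w (r)))) (h (k (k (m))) (h (k (m)) (w (r)))))
normal form: (h (k (f (w (r)))) (h (k (k (m))) (h (k (m)) (w (r)))))

size = 14


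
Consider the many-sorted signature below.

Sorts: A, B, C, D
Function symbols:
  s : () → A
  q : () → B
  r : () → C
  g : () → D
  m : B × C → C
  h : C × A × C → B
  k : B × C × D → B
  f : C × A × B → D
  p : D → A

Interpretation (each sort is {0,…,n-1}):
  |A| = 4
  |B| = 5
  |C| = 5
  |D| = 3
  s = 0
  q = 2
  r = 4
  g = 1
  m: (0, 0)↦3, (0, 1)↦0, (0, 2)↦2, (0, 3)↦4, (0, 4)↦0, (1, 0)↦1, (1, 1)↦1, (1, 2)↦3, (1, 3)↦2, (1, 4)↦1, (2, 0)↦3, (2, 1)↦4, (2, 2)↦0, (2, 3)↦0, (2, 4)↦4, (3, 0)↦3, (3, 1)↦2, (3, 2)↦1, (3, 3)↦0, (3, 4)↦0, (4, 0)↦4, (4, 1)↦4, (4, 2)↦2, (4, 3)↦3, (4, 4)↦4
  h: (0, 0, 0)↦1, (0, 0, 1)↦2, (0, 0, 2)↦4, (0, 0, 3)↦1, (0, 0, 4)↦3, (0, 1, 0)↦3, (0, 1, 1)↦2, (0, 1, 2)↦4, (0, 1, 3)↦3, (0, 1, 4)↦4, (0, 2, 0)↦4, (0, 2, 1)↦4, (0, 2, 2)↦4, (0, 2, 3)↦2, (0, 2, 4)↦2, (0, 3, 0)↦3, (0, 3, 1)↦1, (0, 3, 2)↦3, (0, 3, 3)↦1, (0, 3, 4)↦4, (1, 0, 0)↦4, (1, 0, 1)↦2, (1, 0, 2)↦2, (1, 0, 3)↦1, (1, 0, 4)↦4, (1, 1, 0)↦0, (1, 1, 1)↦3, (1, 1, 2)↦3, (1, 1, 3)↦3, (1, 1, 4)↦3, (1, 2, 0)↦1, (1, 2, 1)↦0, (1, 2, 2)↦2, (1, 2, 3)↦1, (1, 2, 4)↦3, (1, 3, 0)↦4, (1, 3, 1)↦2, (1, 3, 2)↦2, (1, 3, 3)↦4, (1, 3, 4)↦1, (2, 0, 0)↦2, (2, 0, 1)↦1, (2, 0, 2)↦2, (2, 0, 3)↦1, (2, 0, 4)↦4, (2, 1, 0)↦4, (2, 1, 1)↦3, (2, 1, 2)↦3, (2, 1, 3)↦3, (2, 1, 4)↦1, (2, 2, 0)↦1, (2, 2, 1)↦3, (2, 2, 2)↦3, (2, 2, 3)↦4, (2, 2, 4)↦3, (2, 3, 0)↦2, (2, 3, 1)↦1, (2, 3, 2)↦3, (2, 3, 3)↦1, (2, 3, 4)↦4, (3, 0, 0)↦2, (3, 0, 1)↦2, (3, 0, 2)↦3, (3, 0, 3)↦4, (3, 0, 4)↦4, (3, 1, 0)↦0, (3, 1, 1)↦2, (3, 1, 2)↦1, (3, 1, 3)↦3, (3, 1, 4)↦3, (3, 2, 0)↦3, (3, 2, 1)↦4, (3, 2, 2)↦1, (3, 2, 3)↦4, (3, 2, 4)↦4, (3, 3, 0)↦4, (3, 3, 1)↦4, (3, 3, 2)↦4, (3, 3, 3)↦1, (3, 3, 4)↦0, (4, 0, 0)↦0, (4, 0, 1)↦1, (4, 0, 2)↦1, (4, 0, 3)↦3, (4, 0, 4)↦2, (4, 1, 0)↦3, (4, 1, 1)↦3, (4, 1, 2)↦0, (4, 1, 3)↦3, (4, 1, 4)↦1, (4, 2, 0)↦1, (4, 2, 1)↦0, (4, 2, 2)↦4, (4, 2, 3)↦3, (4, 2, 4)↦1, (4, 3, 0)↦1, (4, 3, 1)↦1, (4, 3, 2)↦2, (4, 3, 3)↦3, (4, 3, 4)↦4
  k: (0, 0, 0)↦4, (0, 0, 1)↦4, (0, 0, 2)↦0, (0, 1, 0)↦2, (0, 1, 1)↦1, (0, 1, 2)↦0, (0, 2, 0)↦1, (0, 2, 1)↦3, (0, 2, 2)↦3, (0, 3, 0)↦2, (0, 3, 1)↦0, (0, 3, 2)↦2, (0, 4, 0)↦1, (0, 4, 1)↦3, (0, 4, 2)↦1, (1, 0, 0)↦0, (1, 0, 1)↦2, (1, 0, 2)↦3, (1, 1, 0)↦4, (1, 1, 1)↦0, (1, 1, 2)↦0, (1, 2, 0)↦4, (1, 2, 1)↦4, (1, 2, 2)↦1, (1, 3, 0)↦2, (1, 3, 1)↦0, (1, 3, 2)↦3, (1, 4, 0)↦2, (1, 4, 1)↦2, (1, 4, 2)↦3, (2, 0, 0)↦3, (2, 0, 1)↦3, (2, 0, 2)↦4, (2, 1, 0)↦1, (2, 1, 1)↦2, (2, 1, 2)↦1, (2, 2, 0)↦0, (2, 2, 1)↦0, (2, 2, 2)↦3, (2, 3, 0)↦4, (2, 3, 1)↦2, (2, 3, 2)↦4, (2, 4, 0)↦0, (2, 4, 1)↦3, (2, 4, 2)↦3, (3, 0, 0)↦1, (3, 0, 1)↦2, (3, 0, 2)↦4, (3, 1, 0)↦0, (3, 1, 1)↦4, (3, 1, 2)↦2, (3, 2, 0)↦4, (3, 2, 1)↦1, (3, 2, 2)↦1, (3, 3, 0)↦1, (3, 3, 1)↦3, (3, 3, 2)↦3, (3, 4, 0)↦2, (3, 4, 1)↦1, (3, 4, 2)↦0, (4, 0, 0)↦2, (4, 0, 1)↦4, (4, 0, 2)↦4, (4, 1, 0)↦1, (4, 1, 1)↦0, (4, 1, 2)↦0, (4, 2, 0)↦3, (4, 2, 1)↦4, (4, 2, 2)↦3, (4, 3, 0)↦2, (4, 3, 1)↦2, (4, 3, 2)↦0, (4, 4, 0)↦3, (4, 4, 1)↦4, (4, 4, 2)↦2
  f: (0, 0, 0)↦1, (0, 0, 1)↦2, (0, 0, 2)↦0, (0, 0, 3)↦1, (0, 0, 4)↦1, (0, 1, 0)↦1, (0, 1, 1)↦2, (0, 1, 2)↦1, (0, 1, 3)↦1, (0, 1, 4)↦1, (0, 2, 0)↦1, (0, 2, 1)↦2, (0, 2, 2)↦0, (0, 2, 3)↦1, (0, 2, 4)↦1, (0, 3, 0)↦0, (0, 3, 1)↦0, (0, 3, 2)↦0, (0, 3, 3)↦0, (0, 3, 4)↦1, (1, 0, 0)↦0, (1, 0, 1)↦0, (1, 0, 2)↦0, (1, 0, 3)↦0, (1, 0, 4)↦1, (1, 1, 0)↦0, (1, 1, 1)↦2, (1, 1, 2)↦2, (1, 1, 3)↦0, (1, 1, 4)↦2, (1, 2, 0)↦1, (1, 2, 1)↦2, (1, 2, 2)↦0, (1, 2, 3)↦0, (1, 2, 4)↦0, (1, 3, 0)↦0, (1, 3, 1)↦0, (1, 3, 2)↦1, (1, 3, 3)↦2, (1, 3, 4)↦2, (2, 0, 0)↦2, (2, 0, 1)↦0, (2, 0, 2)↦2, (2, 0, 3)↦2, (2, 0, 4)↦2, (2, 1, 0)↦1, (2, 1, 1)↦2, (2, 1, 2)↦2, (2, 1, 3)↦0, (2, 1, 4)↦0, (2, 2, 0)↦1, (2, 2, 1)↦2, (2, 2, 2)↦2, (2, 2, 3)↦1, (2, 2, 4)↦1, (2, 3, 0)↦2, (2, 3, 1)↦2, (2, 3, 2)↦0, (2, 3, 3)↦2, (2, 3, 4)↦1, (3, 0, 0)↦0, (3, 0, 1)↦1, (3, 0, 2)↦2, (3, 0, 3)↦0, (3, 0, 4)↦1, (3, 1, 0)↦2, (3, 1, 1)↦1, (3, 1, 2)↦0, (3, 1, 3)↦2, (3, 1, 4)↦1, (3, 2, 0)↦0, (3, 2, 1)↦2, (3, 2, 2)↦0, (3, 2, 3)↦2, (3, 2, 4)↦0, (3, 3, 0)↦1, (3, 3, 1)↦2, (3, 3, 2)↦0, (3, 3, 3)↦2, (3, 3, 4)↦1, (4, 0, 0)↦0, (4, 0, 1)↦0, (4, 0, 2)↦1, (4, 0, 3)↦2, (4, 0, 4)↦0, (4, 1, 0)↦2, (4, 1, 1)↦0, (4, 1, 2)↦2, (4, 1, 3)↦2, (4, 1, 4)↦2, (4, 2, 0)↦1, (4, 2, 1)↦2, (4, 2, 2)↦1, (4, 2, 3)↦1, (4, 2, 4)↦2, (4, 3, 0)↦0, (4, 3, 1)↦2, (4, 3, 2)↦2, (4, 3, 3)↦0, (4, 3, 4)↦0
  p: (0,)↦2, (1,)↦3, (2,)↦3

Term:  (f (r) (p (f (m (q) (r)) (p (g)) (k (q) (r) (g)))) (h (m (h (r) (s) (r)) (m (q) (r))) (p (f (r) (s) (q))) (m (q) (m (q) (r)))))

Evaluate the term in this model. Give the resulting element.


value = 2

  r = 4
  q = 2
  r = 4
  (m (q) (r)) = m(2, 4) = 4
  g = 1
  (p (g)) = p(1,) = 3
  q = 2
  r = 4
  g = 1
  (k (q) (r) (g)) = k(2, 4, 1) = 3
  (f (m (q) (r)) (p (g)) (k (q) (r) (g))) = f(4, 3, 3) = 0
  (p (f (m (q) (r)) (p (g)) (k (q) (r) (g)))) = p(0,) = 2
  r = 4
  s = 0
  r = 4
  (h (r) (s) (r)) = h(4, 0, 4) = 2
  q = 2
  r = 4
  (m (q) (r)) = m(2, 4) = 4
  (m (h (r) (s) (r)) (m (q) (r))) = m(2, 4) = 4
  r = 4
  s = 0
  q = 2
  (f (r) (s) (q)) = f(4, 0, 2) = 1
  (p (f (r) (s) (q))) = p(1,) = 3
  q = 2
  q = 2
  r = 4
  (m (q) (r)) = m(2, 4) = 4
  (m (q) (m (q) (r))) = m(2, 4) = 4
  (h (m (h (r) (s) (r)) (m (q) (r))) (p (f (r) (s) (q))) (m (q) (m (q) (r)))) = h(4, 3, 4) = 4
  (f (r) (p (f (m (q) (r)) (p (g)) (k (q) (r) (g)))) (h (m (h (r) (s) (r)) (m (q) (r))) (p (f (r) (s) (q))) (m (q) (m (q) (r))))) = f(4, 2, 4) = 2


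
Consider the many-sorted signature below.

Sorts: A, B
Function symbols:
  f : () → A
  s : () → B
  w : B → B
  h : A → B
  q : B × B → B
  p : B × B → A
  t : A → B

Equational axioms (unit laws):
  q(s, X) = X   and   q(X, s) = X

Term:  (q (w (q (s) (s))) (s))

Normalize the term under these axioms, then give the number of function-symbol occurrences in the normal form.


size = 2

1. (q (w (q (s) (s))) (s))  →  (w (q (s) (s)))
2. (w (q (s) (s)))  →  (w (s))
normal form: (w (s))


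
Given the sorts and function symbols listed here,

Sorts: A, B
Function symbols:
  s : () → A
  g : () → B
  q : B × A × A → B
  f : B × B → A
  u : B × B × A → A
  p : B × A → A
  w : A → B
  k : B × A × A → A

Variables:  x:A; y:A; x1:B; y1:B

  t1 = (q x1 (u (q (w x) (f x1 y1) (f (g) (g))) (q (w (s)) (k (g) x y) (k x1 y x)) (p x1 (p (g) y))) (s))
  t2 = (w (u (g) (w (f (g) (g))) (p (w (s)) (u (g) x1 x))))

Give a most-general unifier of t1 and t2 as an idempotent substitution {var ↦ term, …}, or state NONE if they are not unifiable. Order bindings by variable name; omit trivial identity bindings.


head clash or occurs-check failure — not unifiable

NONE (not unifiable)


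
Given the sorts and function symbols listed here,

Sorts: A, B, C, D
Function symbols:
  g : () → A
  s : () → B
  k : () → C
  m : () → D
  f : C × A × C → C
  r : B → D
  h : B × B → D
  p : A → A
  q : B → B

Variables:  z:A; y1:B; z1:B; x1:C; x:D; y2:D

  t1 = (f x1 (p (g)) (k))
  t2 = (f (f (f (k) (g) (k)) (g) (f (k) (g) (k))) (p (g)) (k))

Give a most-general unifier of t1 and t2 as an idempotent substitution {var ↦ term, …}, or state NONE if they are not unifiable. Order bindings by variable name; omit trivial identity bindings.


{x1 ↦ (f (f (k) (g) (k)) (g) (f (k) (g) (k)))}


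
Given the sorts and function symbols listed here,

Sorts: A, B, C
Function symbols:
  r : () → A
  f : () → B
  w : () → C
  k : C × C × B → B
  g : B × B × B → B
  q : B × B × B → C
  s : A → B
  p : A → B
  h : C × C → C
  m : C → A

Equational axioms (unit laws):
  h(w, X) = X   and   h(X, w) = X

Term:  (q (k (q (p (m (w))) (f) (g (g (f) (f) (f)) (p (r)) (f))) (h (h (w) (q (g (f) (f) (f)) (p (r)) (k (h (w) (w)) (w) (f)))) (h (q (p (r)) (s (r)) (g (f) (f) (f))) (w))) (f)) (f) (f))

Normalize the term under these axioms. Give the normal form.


normal form = (q (k (q (p (m (w))) (f) (g (g (f) (f) (f)) (p (r)) (f))) (h (q (g (f) (f) (f)) (p (r)) (k (w) (w) (f))) (q (p (r)) (s (r)) (g (f) (f) (f)))) (f)) (f) (f))

1. (q (k (q (p (m (w))) (f) (g (g (f) (f) (f)) (p (r)) (f))) (h (h (w) (q (g (f) (f) (f)) (p (r)) (k (h (w) (w)) (w) (f)))) (h (q (p (r)) (s (r)) (g (f) (f) (f))) (w))) (f)) (f) (f))  →  (q (k (q (p (m (w))) (f) (g (g (f) (f) (f)) (p (r)) (f))) (h (q (g (f) (f) (f)) (p (r)) (k (h (w) (w)) (w) (f))) (h (q (p (r)) (s (r)) (g (f) (f) (f))) (w))) (f)) (f) (f))
2. (q (k (q (p (m (w))) (f) (g (g (f) (f) (f)) (p (r)) (f))) (h (q (g (f) (f) (f)) (p (r)) (k (h (w) (w)) (w) (f))) (h (q (p (r)) (s (r)) (g (f) (f) (f))) (w))) (f)) (f) (f))  →  (q (k (q (p (m (w))) (f) (g (g (f) (f) (f)) (p (r)) (f))) (h (q (g (f) (f) (f)) (p (r)) (k (w) (w) (f))) (h (q (p (r)) (s (r)) (g (f) (f) (f))) (w))) (f)) (f) (f))
3. (q (k (q (p (m (w))) (f) (g (g (f) (f) (f)) (p (r)) (f))) (h (q (g (f) (f) (f)) (p (r)) (k (w) (w) (f))) (h (q (p (r)) (s (r)) (g (f) (f) (f))) (w))) (f)) (f) (f))  →  (q (k (q (p (m (w))) (f) (g (g (f) (f) (f)) (p (r)) (f))) (h (q (g (f) (f) (f)) (p (r)) (k (w) (w) (f))) (q (p (r)) (s (r)) (g (f) (f) (f)))) (f)) (f) (f))


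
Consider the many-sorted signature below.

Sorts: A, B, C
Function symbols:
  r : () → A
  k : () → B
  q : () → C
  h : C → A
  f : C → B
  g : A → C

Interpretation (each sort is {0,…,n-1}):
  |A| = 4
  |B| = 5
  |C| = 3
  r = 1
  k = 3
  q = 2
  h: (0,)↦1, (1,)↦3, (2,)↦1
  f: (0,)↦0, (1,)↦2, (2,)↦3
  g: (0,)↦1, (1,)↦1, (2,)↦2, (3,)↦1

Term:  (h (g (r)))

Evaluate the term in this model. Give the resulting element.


value = 3

  r = 1
  (g (r)) = g(1,) = 1
  (h (g (r))) = h(1,) = 3


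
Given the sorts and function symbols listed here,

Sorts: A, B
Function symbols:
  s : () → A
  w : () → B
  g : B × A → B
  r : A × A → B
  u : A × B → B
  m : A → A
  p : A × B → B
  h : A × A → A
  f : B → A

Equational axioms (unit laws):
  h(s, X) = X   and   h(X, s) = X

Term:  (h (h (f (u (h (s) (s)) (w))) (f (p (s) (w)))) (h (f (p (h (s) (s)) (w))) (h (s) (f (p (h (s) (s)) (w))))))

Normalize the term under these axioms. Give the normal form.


normal form = (h (h (f (u (s) (w))) (f (p (s) (w)))) (h (f (p (s) (w))) (f (p (s) (w)))))

1. (h (h (f (u (h (s) (s)) (w))) (f (p (s) (w)))) (h (f (p (h (s) (s)) (w))) (h (s) (f (p (h (s) (s)) (w))))))  →  (h (h (f (u (s) (w))) (f (p (s) (w)))) (h (f (p (h (s) (s)) (w))) (h (s) (f (p (h (s) (s)) (w))))))
2. (h (h (f (u (s) (w))) (f (p (s) (w)))) (h (f (p (h (s) (s)) (w))) (h (s) (f (p (h (s) (s)) (w))))))  →  (h (h (f (u (s) (w))) (f (p (s) (w)))) (h (f (p (s) (w))) (h (s) (f (p (h (s) (s)) (w))))))
3. (h (h (f (u (s) (w))) (f (p (s) (w)))) (h (f (p (s) (w))) (h (s) (f (p (h (s) (s)) (w))))))  →  (h (h (f (u (s) (w))) (f (p (s) (w)))) (h (f (p (s) (w))) (f (p (h (s) (s)) (w)))))
4. (h (h (f (u (s) (w))) (f (p (s) (w)))) (h (f (p (s) (w))) (f (p (h (s) (s)) (w)))))  →  (h (h (f (u (s) (w))) (f (p (s) (w)))) (h (f (p (s) (w))) (f (p (s) (w)))))


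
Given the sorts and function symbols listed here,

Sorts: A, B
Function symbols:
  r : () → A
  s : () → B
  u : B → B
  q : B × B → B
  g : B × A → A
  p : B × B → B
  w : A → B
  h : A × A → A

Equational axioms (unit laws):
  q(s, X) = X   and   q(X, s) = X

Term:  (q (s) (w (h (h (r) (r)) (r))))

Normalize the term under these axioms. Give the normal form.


normal form = (w (h (h (r) (r)) (r)))

1. (q (s) (w (h (h (r) (r)) (r))))  →  (w (h (h (r) (r)) (r)))


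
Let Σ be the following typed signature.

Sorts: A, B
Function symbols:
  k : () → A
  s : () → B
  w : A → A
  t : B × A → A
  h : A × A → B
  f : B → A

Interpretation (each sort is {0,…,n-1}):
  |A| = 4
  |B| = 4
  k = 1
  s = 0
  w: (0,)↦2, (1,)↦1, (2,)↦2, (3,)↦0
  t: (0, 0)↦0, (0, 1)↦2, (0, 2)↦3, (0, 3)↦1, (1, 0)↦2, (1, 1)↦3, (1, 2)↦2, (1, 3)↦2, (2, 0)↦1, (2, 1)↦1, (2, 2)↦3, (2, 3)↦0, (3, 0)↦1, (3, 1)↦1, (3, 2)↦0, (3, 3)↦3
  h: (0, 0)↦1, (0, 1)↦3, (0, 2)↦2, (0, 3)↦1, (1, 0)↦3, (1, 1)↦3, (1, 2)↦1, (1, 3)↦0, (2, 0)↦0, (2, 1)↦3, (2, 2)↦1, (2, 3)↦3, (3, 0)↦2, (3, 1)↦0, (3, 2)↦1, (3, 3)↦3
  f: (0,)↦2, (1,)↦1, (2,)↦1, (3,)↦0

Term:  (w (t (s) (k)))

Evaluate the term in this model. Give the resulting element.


  s = 0
  k = 1
  (t (s) (k)) = t(0, 1) = 2
  (w (t (s) (k))) = w(2,) = 2

value = 2


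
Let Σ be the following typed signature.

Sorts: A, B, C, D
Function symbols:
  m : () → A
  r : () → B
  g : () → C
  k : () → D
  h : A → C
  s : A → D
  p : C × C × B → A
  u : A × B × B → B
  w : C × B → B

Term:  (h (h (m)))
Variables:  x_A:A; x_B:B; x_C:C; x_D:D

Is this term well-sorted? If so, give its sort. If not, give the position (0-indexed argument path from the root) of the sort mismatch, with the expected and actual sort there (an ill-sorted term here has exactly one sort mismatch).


ill-sorted at position [0]: expected A, got C

    (m) : A
  (h (m)) : C
(h (h (m))) : ✗ arg 0 at [0] has sort C, expected A


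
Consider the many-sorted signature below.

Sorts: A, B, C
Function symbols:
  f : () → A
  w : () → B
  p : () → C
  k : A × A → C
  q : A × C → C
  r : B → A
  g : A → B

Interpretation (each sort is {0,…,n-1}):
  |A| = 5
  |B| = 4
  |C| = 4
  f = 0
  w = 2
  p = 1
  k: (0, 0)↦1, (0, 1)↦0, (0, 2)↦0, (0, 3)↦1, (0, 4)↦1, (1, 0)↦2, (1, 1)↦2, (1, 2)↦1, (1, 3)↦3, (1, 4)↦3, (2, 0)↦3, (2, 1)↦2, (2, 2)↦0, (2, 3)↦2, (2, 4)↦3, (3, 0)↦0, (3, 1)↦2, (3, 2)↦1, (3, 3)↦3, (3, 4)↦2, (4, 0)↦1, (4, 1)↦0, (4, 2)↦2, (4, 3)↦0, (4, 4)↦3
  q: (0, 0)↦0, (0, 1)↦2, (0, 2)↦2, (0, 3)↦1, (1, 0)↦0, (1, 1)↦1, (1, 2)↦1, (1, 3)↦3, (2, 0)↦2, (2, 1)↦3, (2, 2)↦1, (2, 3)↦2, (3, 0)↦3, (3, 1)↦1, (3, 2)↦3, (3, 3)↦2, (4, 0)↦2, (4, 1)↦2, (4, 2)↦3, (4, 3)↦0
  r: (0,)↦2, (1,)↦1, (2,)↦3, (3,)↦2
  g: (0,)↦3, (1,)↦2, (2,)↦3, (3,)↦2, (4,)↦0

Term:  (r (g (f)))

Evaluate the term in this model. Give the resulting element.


  f = 0
  (g (f)) = g(0,) = 3
  (r (g (f))) = r(3,) = 2

value = 2


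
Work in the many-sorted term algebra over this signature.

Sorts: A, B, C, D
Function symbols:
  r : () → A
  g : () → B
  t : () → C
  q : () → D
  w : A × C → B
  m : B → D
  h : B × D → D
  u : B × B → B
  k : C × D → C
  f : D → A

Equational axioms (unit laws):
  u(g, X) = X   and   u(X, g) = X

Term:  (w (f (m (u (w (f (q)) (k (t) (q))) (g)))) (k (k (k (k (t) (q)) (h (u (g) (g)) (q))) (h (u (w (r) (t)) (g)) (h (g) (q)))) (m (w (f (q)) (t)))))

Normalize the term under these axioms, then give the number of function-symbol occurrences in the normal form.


1. (w (f (m (u (w (f (q)) (k (t) (q))) (g)))) (k (k (k (k (t) (q)) (h (u (g) (g)) (q))) (h (u (w (r) (t)) (g)) (h (g) (q)))) (m (w (f (q)) (t)))))  →  (w (f (m (w (f (q)) (k (t) (q))))) (k (k (k (k (t) (q)) (h (u (g) (g)) (q))) (h (u (w (r) (t)) (g)) (h (g) (q)))) (m (w (f (q)) (t)))))
2. (w (f (m (w (f (q)) (k (t) (q))))) (k (k (k (k (t) (q)) (h (u (g) (g)) (q))) (h (u (w (r) (t)) (g)) (h (g) (q)))) (m (w (f (q)) (t)))))  →  (w (f (m (w (f (q)) (k (t) (q))))) (k (k (k (k (t) (q)) (h (g) (q))) (h (u (w (r) (t)) (g)) (h (g) (q)))) (m (w (f (q)) (t)))))
3. (w (f (m (w (f (q)) (k (t) (q))))) (k (k (k (k (t) (q)) (h (g) (q))) (h (u (w (r) (t)) (g)) (h (g) (q)))) (m (w (f (q)) (t)))))  →  (w (f (m (w (f (q)) (k (t) (q))))) (k (k (k (k (t) (q)) (h (g) (q))) (h (w (r) (t)) (h (g) (q)))) (m (w (f (q)) (t)))))
normal form: (w (f (m (w (f (q)) (k (t) (q))))) (k (k (k (k (t) (q)) (h (g) (q))) (h (w (r) (t)) (h (g) (q)))) (m (w (f (q)) (t)))))

size = 30


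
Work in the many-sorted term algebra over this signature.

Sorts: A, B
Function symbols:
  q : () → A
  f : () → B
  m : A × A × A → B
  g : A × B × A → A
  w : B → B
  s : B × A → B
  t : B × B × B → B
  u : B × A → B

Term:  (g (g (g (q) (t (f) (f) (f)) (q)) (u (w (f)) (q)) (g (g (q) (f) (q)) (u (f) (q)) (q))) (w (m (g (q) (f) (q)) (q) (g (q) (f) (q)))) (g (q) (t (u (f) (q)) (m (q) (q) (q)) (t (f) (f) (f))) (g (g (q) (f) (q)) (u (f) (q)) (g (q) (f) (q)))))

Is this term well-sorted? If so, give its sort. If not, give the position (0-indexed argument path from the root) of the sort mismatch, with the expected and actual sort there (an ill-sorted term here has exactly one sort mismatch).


      (q) : A
        (f) : B
        (f) : B
        (f) : B
      (t (f) (f) (f)) : B
      (q) : A
    (g (q) (t (f) (f) (f)) (q)) : A
        (f) : B
      (w (f)) : B
      (q) : A
    (u (w (f)) (q)) : B
        (q) : A
        (f) : B
        (q) : A
      (g (q) (f) (q)) : A
        (f) : B
        (q) : A
      (u (f) (q)) : B
      (q) : A
    (g (g (q) (f) (q)) (u (f) (q)) (q)) : A
  (g (g (q) (t (f) (f) (f)) (q)) (u (w (f)) (q)) (g (g (q) (f) (q)) (u (f) (q)) (q))) : A
        (q) : A
        (f) : B
        (q) : A
      (g (q) (f) (q)) : A
      (q) : A
        (q) : A
        (f) : B
        (q) : A
      (g (q) (f) (q)) : A
    (m (g (q) (f) (q)) (q) (g (q) (f) (q))) : B
  (w (m (g (q) (f) (q)) (q) (g (q) (f) (q)))) : B
    (q) : A
        (f) : B
        (q) : A
      (u (f) (q)) : B
        (q) : A
        (q) : A
        (q) : A
      (m (q) (q) (q)) : B
        (f) : B
        (f) : B
        (f) : B
      (t (f) (f) (f)) : B
    (t (u (f) (q)) (m (q) (q) (q)) (t (f) (f) (f))) : B
        (q) : A
        (f) : B
        (q) : A
      (g (q) (f) (q)) : A
        (f) : B
        (q) : A
      (u (f) (q)) : B
        (q) : A
        (f) : B
        (q) : A
      (g (q) (f) (q)) : A
    (g (g (q) (f) (q)) (u (f) (q)) (g (q) (f) (q))) : A
  (g (q) (t (u (f) (q)) (m (q) (q) (q)) (t (f) (f) (f))) (g (g (q) (f) (q)) (u (f) (q)) (g (q) (f) (q)))) : A
(g (g (g (q) (t (f) (f) (f)) (q)) (u (w (f)) (q)) (g (g (q) (f) (q)) (u (f) (q)) (q))) (w (m (g (q) (f) (q)) (q) (g (q) (f) (q)))) (g (q) (t (u (f) (q)) (m (q) (q) (q)) (t (f) (f) (f))) (g (g (q) (f) (q)) (u (f) (q)) (g (q) (f) (q))))) : A

well-sorted; sort = A


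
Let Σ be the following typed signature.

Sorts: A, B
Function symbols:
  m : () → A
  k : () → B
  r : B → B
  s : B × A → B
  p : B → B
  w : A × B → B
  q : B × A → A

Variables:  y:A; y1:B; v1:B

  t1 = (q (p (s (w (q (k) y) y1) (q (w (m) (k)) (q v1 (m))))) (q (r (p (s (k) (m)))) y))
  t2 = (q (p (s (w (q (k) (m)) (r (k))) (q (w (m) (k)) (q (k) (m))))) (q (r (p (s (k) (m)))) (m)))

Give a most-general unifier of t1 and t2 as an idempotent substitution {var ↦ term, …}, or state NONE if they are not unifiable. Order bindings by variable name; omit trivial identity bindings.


{v1 ↦ (k), y ↦ (m), y1 ↦ (r (k))}


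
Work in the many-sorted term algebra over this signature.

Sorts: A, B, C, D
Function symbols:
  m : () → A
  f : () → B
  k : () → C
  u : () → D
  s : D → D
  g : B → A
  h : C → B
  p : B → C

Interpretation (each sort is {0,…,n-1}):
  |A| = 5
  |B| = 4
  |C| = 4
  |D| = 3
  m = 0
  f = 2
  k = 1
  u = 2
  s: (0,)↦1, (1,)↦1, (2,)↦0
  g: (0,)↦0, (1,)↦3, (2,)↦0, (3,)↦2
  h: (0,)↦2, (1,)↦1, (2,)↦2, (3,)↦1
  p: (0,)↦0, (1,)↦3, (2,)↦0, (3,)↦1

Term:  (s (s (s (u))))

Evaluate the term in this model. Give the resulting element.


value = 1

  u = 2
  (s (u)) = s(2,) = 0
  (s (s (u))) = s(0,) = 1
  (s (s (s (u)))) = s(1,) = 1


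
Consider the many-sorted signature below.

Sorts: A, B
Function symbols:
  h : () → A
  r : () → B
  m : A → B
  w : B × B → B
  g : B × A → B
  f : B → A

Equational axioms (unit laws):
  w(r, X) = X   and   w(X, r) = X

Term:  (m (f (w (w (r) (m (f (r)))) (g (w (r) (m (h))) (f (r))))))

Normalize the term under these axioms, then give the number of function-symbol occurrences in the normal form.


size = 11

1. (m (f (w (w (r) (m (f (r)))) (g (w (r) (m (h))) (f (r))))))  →  (m (f (w (m (f (r))) (g (w (r) (m (h))) (f (r))))))
2. (m (f (w (m (f (r))) (g (w (r) (m (h))) (f (r))))))  →  (m (f (w (m (f (r))) (g (m (h)) (f (r))))))
normal form: (m (f (w (m (f (r))) (g (m (h)) (f (r))))))


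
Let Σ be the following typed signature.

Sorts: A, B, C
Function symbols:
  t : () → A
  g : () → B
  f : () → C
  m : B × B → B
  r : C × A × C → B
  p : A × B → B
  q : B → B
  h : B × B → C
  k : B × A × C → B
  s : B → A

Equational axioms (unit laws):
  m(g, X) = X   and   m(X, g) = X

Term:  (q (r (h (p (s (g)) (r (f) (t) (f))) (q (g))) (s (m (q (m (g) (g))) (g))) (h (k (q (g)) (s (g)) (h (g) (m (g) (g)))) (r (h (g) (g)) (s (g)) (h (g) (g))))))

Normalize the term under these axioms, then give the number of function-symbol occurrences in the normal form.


1. (q (r (h (p (s (g)) (r (f) (t) (f))) (q (g))) (s (m (q (m (g) (g))) (g))) (h (k (q (g)) (s (g)) (h (g) (m (g) (g)))) (r (h (g) (g)) (s (g)) (h (g) (g))))))  →  (q (r (h (p (s (g)) (r (f) (t) (f))) (q (g))) (s (q (m (g) (g)))) (h (k (q (g)) (s (g)) (h (g) (m (g) (g)))) (r (h (g) (g)) (s (g)) (h (g) (g))))))
2. (q (r (h (p (s (g)) (r (f) (t) (f))) (q (g))) (s (q (m (g) (g)))) (h (k (q (g)) (s (g)) (h (g) (m (g) (g)))) (r (h (g) (g)) (s (g)) (h (g) (g))))))  →  (q (r (h (p (s (g)) (r (f) (t) (f))) (q (g))) (s (q (g))) (h (k (q (g)) (s (g)) (h (g) (m (g) (g)))) (r (h (g) (g)) (s (g)) (h (g) (g))))))
3. (q (r (h (p (s (g)) (r (f) (t) (f))) (q (g))) (s (q (g))) (h (k (q (g)) (s (g)) (h (g) (m (g) (g)))) (r (h (g) (g)) (s (g)) (h (g) (g))))))  →  (q (r (h (p (s (g)) (r (f) (t) (f))) (q (g))) (s (q (g))) (h (k (q (g)) (s (g)) (h (g) (g))) (r (h (g) (g)) (s (g)) (h (g) (g))))))
normal form: (q (r (h (p (s (g)) (r (f) (t) (f))) (q (g))) (s (q (g))) (h (k (q (g)) (s (g)) (h (g) (g))) (r (h (g) (g)) (s (g)) (h (g) (g))))))

size = 33


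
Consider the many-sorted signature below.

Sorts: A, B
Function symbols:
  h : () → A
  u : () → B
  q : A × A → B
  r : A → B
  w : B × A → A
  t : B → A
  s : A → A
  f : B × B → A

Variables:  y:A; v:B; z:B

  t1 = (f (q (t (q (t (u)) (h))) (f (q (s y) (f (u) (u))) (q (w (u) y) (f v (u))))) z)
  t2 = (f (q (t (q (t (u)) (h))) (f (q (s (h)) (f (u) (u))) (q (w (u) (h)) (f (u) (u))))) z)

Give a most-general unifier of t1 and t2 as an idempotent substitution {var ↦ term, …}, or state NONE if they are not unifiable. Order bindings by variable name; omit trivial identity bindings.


{v ↦ (u), y ↦ (h)}


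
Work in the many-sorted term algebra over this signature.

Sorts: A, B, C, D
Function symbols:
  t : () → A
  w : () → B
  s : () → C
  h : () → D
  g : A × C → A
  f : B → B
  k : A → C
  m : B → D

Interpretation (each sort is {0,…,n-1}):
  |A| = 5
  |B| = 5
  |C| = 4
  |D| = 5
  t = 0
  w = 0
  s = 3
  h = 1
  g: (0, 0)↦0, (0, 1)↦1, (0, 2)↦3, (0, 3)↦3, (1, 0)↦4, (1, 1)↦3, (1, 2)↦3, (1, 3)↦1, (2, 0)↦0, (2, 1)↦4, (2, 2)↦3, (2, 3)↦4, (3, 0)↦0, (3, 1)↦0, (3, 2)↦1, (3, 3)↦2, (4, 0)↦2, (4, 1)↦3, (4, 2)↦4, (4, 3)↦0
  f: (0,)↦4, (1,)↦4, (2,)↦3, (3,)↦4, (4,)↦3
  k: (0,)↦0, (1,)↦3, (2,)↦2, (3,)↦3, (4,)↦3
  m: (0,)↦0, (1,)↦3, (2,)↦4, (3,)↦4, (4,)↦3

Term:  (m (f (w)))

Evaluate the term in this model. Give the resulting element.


  w = 0
  (f (w)) = f(0,) = 4
  (m (f (w))) = m(4,) = 3

value = 3


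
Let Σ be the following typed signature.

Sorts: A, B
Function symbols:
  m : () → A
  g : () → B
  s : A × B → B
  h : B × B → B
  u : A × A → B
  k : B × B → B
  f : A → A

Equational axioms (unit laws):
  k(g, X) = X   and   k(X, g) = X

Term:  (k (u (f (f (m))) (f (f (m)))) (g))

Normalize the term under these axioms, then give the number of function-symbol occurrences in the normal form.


size = 7

1. (k (u (f (f (m))) (f (f (m)))) (g))  →  (u (f (f (m))) (f (f (m))))
normal form: (u (f (f (m))) (f (f (m))))
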